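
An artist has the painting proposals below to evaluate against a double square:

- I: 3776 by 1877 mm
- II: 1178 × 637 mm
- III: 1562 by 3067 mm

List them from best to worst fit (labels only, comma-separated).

Ratios: I = 3776 / 1877 ≈ 2.012; II = 1178 / 637 ≈ 1.849; III = 3067 / 1562 ≈ 1.964.
|Δ from 2.000|: I 0.012; II 0.151; III 0.036.

I, III, II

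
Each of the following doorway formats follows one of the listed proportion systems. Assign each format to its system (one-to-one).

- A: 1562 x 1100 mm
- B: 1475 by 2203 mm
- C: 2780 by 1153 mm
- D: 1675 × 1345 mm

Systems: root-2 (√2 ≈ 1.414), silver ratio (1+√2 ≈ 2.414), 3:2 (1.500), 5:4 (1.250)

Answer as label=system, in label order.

Ratios: A ≈ 1.420; B ≈ 1.494; C ≈ 2.411; D ≈ 1.245.
Targets: root-2 ≈ 1.414; silver ratio ≈ 2.414; 3:2 ≈ 1.500; 5:4 ≈ 1.250.

A=root-2, B=3:2, C=silver ratio, D=5:4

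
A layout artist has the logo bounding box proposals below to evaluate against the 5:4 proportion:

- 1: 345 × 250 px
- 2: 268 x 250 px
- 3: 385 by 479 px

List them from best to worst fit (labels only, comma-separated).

Ratios: 1 = 345 / 250 ≈ 1.380; 2 = 268 / 250 ≈ 1.072; 3 = 479 / 385 ≈ 1.244.
|Δ from 1.250|: 1 0.130; 2 0.178; 3 0.006.

3, 1, 2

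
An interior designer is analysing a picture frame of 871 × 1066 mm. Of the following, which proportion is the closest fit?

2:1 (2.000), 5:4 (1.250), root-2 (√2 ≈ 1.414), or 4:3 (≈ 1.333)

5:4

Ratio = 1066 / 871 ≈ 1.224.
Distances: 2:1 2.000 (Δ 0.776); 5:4 1.250 (Δ 0.026); root-2 1.414 (Δ 0.190); 4:3 1.333 (Δ 0.109).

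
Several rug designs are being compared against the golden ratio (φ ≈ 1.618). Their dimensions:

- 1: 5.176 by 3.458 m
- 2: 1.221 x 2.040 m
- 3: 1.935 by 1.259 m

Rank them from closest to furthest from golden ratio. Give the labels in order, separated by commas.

2, 3, 1

Ratios: 1 = 5.176 / 3.458 ≈ 1.497; 2 = 2.040 / 1.221 ≈ 1.671; 3 = 1.935 / 1.259 ≈ 1.537.
|Δ from 1.618|: 1 0.121; 2 0.053; 3 0.081.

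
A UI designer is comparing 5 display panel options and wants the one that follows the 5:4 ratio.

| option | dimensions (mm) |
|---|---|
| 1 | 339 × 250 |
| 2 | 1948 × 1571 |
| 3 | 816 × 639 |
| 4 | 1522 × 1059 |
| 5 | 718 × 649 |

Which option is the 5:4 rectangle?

2

Ratios (long/short): 1 ≈ 1.356; 2 ≈ 1.240; 3 ≈ 1.277; 4 ≈ 1.437; 5 ≈ 1.106.
5:4 ≈ 1.250; option 2 is nearest (Δ 0.010).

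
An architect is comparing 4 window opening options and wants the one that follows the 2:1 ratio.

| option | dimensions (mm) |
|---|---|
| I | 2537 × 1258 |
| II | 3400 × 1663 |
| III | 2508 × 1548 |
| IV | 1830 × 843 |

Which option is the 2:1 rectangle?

Target 2:1 ≈ 2.000.
I: 2.017 (Δ0.017)  II: 2.044 (Δ0.044)  III: 1.620 (Δ0.380)  IV: 2.171 (Δ0.171)

I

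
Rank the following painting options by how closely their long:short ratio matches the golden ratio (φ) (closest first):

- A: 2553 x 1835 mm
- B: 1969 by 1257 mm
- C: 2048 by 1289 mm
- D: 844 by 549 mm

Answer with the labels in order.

C, B, D, A

Ratios: A = 2553 / 1835 ≈ 1.391; B = 1969 / 1257 ≈ 1.566; C = 2048 / 1289 ≈ 1.589; D = 844 / 549 ≈ 1.537.
|Δ from 1.618|: A 0.227; B 0.052; C 0.029; D 0.081.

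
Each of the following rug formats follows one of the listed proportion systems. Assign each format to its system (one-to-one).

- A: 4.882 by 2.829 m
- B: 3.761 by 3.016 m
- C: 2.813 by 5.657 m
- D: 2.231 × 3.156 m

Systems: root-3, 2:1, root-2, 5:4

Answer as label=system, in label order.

Ratios: A ≈ 1.726; B ≈ 1.247; C ≈ 2.011; D ≈ 1.415.
Targets: root-3 ≈ 1.732; 2:1 ≈ 2.000; root-2 ≈ 1.414; 5:4 ≈ 1.250.

A=root-3, B=5:4, C=2:1, D=root-2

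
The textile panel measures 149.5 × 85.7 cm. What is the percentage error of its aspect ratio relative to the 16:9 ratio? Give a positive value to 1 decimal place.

1.9%

Ratio = 149.5 / 85.7 ≈ 1.7445.
Ideal 16:9 ≈ 1.7778. |1.7445 − 1.7778| / 1.7778 ≈ 1.87% → 1.9%.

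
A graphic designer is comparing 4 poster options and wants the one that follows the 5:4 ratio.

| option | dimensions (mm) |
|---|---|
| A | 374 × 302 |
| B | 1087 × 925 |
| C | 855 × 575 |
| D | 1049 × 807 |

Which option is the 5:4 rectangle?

Ratios (long/short): A ≈ 1.238; B ≈ 1.175; C ≈ 1.487; D ≈ 1.300.
5:4 ≈ 1.250; option A is nearest (Δ 0.012).

A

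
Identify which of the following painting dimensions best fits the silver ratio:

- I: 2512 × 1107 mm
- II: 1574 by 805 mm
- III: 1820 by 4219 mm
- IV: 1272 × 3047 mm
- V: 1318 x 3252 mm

IV

Target silver ratio ≈ 2.414.
I: 2.269 (Δ0.145)  II: 1.955 (Δ0.459)  III: 2.318 (Δ0.096)  IV: 2.395 (Δ0.019)  V: 2.467 (Δ0.053)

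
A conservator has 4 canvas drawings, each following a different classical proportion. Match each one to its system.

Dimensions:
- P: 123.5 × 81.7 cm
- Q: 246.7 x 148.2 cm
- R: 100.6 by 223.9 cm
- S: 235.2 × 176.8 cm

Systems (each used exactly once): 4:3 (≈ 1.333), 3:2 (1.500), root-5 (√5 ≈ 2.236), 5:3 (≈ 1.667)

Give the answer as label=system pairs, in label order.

Ratios: P ≈ 1.512; Q ≈ 1.665; R ≈ 2.226; S ≈ 1.330.
Targets: 4:3 ≈ 1.333; 3:2 ≈ 1.500; root-5 ≈ 2.236; 5:3 ≈ 1.667.

P=3:2, Q=5:3, R=root-5, S=4:3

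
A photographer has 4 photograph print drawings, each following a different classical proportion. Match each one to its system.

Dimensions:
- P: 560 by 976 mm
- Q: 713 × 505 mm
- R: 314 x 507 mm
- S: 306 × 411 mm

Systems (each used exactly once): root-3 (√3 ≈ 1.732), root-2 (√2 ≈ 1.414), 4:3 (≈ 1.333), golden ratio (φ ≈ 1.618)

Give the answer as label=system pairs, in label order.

P = 976/560 ≈ 1.743 → root-3 (1.732)
Q = 713/505 ≈ 1.412 → root-2 (1.414)
R = 507/314 ≈ 1.615 → golden ratio (1.618)
S = 411/306 ≈ 1.343 → 4:3 (1.333)

P=root-3, Q=root-2, R=golden ratio, S=4:3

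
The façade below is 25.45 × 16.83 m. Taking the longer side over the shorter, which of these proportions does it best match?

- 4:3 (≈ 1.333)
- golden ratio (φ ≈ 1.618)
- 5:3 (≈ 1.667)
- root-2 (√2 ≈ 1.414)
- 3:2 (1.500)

25.45/16.83 ≈ 1.512. Nearest candidates are 3:2 (1.500, off by 0.012) and root-2 (1.414, off by 0.098).

3:2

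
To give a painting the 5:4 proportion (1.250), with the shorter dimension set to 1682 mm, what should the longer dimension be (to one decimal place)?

5:4 = 1.25000.
Longer side = 1682 × 1.25000 ≈ 2102.500 → 2102.5 mm.

2102.5 mm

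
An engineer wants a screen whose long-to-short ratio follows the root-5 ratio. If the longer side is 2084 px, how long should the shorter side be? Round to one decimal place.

932.0 px

root-5 ≈ 2.23607.
Shorter side = 2084 ÷ 2.23607 ≈ 931.992 → 932.0 px.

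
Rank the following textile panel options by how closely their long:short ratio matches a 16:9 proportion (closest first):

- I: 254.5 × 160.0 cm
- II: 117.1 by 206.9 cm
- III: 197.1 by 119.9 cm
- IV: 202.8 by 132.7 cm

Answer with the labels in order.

II, III, I, IV

Ratios: I = 254.5 / 160.0 ≈ 1.591; II = 206.9 / 117.1 ≈ 1.767; III = 197.1 / 119.9 ≈ 1.644; IV = 202.8 / 132.7 ≈ 1.528.
|Δ from 1.778|: I 0.187; II 0.011; III 0.134; IV 0.250.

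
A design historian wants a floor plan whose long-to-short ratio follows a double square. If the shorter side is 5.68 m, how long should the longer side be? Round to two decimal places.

11.36 m

2:1 = 2.00000.
Longer side = 5.68 × 2.00000 ≈ 11.3600 → 11.36 m.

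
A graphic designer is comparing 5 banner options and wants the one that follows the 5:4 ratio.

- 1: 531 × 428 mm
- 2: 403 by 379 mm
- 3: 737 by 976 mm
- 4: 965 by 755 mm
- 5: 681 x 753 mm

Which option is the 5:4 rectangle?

1

Ratios (long/short): 1 ≈ 1.241; 2 ≈ 1.063; 3 ≈ 1.324; 4 ≈ 1.278; 5 ≈ 1.106.
5:4 ≈ 1.250; option 1 is nearest (Δ 0.009).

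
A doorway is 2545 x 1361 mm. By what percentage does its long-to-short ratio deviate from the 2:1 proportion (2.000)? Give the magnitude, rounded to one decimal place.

Ratio = 2545 / 1361 ≈ 1.8699.
Ideal 2:1 = 2.0000. |1.8699 − 2.0000| / 2.0000 ≈ 6.51% → 6.5%.

6.5%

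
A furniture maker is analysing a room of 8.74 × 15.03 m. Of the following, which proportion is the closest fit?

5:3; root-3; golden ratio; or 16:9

root-3

15.03/8.74 ≈ 1.720. Nearest candidates are root-3 (1.732, off by 0.012) and 5:3 (1.667, off by 0.053).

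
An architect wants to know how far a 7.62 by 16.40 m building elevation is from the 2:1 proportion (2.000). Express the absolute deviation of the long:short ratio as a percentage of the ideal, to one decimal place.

7.6%

Ratio = 16.40 / 7.62 ≈ 2.1522.
Ideal 2:1 = 2.0000. |2.1522 − 2.0000| / 2.0000 ≈ 7.61% → 7.6%.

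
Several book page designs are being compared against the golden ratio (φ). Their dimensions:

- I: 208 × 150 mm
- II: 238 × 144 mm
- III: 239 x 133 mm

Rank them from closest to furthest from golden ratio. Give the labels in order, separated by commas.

II, III, I

I: 208/150 ≈ 1.387 → |1.387 − 1.618| = 0.231
II: 238/144 ≈ 1.653 → |1.653 − 1.618| = 0.035
III: 239/133 ≈ 1.797 → |1.797 − 1.618| = 0.179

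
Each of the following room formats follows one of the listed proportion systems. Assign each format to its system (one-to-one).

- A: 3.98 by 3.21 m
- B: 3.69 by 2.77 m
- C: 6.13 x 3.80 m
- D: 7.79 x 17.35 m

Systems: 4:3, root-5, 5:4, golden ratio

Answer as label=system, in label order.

A=5:4, B=4:3, C=golden ratio, D=root-5

A = 3.98/3.21 ≈ 1.240 → 5:4 (1.250)
B = 3.69/2.77 ≈ 1.332 → 4:3 (1.333)
C = 6.13/3.80 ≈ 1.613 → golden ratio (1.618)
D = 17.35/7.79 ≈ 2.227 → root-5 (2.236)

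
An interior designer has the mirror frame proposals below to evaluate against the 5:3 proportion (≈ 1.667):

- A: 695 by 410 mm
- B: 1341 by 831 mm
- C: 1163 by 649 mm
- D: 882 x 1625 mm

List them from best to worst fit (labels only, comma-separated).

A, B, C, D

A: 695/410 ≈ 1.695 → |1.695 − 1.667| = 0.028
B: 1341/831 ≈ 1.614 → |1.614 − 1.667| = 0.053
C: 1163/649 ≈ 1.792 → |1.792 − 1.667| = 0.125
D: 1625/882 ≈ 1.842 → |1.842 − 1.667| = 0.175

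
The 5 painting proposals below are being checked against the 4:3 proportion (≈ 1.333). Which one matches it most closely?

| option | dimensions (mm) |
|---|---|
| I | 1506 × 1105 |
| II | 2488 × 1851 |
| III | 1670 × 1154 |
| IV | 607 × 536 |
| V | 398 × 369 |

II

Target 4:3 ≈ 1.333.
I: 1.363 (Δ0.030)  II: 1.344 (Δ0.011)  III: 1.447 (Δ0.114)  IV: 1.132 (Δ0.201)  V: 1.079 (Δ0.254)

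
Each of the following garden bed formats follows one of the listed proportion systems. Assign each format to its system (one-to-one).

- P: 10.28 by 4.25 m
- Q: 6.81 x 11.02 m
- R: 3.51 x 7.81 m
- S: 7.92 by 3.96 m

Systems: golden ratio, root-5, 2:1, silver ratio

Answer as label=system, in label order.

P=silver ratio, Q=golden ratio, R=root-5, S=2:1

Ratios: P ≈ 2.419; Q ≈ 1.618; R ≈ 2.225; S ≈ 2.000.
Targets: golden ratio ≈ 1.618; root-5 ≈ 2.236; 2:1 ≈ 2.000; silver ratio ≈ 2.414.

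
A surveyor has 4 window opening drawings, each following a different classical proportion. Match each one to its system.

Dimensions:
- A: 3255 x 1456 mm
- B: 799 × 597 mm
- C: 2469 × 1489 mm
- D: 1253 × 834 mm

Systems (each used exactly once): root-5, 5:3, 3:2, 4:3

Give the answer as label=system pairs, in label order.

Ratios: A ≈ 2.236; B ≈ 1.338; C ≈ 1.658; D ≈ 1.502.
Targets: root-5 ≈ 2.236; 5:3 ≈ 1.667; 3:2 ≈ 1.500; 4:3 ≈ 1.333.

A=root-5, B=4:3, C=5:3, D=3:2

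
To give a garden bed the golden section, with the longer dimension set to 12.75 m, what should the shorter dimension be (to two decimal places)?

7.88 m

golden ratio ≈ 1.61803.
Shorter side = 12.75 ÷ 1.61803 ≈ 7.8800 → 7.88 m.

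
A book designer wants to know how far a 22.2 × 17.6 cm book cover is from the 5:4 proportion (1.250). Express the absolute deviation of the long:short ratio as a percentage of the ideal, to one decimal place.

Ratio = 22.2 / 17.6 ≈ 1.2614.
Ideal 5:4 = 1.2500. |1.2614 − 1.2500| / 1.2500 ≈ 0.91% → 0.9%.

0.9%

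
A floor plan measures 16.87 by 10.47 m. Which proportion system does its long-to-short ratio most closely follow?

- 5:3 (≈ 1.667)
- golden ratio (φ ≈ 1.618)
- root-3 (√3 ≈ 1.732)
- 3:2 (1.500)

16.87/10.47 ≈ 1.611. Nearest candidates are golden ratio (1.618, off by 0.007) and 5:3 (1.667, off by 0.056).

golden ratio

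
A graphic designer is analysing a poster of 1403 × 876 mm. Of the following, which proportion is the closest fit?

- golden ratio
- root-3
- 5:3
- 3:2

golden ratio

1403/876 ≈ 1.602. Nearest candidates are golden ratio (1.618, off by 0.016) and 5:3 (1.667, off by 0.065).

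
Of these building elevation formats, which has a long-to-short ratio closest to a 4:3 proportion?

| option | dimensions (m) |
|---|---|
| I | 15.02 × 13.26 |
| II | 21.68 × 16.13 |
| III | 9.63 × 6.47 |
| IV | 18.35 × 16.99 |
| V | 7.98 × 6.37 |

Ratios (long/short): I ≈ 1.133; II ≈ 1.344; III ≈ 1.488; IV ≈ 1.080; V ≈ 1.253.
4:3 ≈ 1.333; option II is nearest (Δ 0.011).

II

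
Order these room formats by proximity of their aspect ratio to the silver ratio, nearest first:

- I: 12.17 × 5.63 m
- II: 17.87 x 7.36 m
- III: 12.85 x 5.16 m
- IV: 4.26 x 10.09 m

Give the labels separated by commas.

Ratios: I = 12.17 / 5.63 ≈ 2.162; II = 17.87 / 7.36 ≈ 2.428; III = 12.85 / 5.16 ≈ 2.490; IV = 10.09 / 4.26 ≈ 2.369.
|Δ from 2.414|: I 0.252; II 0.014; III 0.076; IV 0.045.

II, IV, III, I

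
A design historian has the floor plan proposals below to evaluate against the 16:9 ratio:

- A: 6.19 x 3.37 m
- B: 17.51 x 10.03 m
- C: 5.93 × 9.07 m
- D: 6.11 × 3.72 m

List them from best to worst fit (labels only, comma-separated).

B, A, D, C

A: 6.19/3.37 ≈ 1.837 → |1.837 − 1.778| = 0.059
B: 17.51/10.03 ≈ 1.746 → |1.746 − 1.778| = 0.032
C: 9.07/5.93 ≈ 1.530 → |1.530 − 1.778| = 0.248
D: 6.11/3.72 ≈ 1.642 → |1.642 − 1.778| = 0.136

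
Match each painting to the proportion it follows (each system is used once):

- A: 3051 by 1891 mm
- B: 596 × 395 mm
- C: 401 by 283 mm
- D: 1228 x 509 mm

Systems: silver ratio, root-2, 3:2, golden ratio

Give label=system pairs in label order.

A=golden ratio, B=3:2, C=root-2, D=silver ratio

A = 3051/1891 ≈ 1.613 → golden ratio (1.618)
B = 596/395 ≈ 1.509 → 3:2 (1.500)
C = 401/283 ≈ 1.417 → root-2 (1.414)
D = 1228/509 ≈ 2.413 → silver ratio (2.414)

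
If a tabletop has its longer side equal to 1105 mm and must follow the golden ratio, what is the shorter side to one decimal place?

682.9 mm

golden ratio ≈ 1.61803.
Shorter side = 1105 ÷ 1.61803 ≈ 682.929 → 682.9 mm.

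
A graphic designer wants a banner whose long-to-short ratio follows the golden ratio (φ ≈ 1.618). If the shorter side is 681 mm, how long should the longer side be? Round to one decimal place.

1101.9 mm

golden ratio ≈ 1.61803.
Longer side = 681 × 1.61803 ≈ 1101.878 → 1101.9 mm.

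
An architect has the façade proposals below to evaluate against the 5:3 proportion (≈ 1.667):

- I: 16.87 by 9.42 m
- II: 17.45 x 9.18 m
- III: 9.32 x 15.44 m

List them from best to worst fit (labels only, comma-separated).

III, I, II

Ratios: I = 16.87 / 9.42 ≈ 1.791; II = 17.45 / 9.18 ≈ 1.901; III = 15.44 / 9.32 ≈ 1.657.
|Δ from 1.667|: I 0.124; II 0.234; III 0.010.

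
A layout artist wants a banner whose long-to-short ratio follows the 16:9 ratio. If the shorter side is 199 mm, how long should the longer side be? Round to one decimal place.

353.8 mm

16:9 ≈ 1.77778.
Longer side = 199 × 1.77778 ≈ 353.778 → 353.8 mm.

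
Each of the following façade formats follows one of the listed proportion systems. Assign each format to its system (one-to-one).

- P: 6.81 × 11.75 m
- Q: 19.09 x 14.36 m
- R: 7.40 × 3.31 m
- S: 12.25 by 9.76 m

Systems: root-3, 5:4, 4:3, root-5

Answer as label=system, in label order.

P=root-3, Q=4:3, R=root-5, S=5:4

P = 11.75/6.81 ≈ 1.725 → root-3 (1.732)
Q = 19.09/14.36 ≈ 1.329 → 4:3 (1.333)
R = 7.40/3.31 ≈ 2.236 → root-5 (2.236)
S = 12.25/9.76 ≈ 1.255 → 5:4 (1.250)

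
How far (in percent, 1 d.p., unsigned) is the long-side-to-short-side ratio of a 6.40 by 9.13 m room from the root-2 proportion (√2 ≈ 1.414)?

0.9%

Ratio = 9.13 / 6.40 ≈ 1.4266.
Ideal root-2 ≈ 1.4142. |1.4266 − 1.4142| / 1.4142 ≈ 0.88% → 0.9%.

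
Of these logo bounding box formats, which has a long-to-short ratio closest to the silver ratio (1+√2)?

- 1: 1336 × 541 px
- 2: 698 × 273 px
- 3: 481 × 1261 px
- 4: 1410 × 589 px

4

Target silver ratio ≈ 2.414.
1: 2.470 (Δ0.056)  2: 2.557 (Δ0.143)  3: 2.622 (Δ0.208)  4: 2.394 (Δ0.020)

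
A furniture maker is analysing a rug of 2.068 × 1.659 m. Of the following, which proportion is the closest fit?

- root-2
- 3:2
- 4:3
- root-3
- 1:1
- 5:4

5:4

Ratio = 2.068 / 1.659 ≈ 1.247.
Distances: root-2 1.414 (Δ 0.167); 3:2 1.500 (Δ 0.253); 4:3 1.333 (Δ 0.086); root-3 1.732 (Δ 0.485); 1:1 1.000 (Δ 0.247); 5:4 1.250 (Δ 0.003).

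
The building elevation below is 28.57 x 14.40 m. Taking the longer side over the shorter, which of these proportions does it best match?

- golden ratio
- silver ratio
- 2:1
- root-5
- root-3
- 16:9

2:1

Ratio = 28.57 / 14.40 ≈ 1.984.
Distances: golden ratio 1.618 (Δ 0.366); silver ratio 2.414 (Δ 0.430); 2:1 2.000 (Δ 0.016); root-5 2.236 (Δ 0.252); root-3 1.732 (Δ 0.252); 16:9 1.778 (Δ 0.206).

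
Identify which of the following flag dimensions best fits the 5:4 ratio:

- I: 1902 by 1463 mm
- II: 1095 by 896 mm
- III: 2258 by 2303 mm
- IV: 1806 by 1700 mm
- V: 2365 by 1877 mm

V

Ratios (long/short): I ≈ 1.300; II ≈ 1.222; III ≈ 1.020; IV ≈ 1.062; V ≈ 1.260.
5:4 ≈ 1.250; option V is nearest (Δ 0.010).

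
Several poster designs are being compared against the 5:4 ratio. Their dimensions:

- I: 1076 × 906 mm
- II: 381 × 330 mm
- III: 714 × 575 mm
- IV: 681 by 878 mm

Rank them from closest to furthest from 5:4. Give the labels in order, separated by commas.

Ratios: I = 1076 / 906 ≈ 1.188; II = 381 / 330 ≈ 1.155; III = 714 / 575 ≈ 1.242; IV = 878 / 681 ≈ 1.289.
|Δ from 1.250|: I 0.062; II 0.095; III 0.008; IV 0.039.

III, IV, I, II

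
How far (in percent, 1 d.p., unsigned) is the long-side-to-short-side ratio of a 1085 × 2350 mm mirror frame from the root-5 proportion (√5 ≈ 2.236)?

Ratio = 2350 / 1085 ≈ 2.1659.
Ideal root-5 ≈ 2.2361. |2.1659 − 2.2361| / 2.2361 ≈ 3.14% → 3.1%.

3.1%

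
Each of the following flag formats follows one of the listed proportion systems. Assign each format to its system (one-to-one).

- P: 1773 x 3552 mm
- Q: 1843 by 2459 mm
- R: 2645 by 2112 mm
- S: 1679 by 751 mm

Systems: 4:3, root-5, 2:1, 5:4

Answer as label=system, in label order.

P = 3552/1773 ≈ 2.003 → 2:1 (2.000)
Q = 2459/1843 ≈ 1.334 → 4:3 (1.333)
R = 2645/2112 ≈ 1.252 → 5:4 (1.250)
S = 1679/751 ≈ 2.236 → root-5 (2.236)

P=2:1, Q=4:3, R=5:4, S=root-5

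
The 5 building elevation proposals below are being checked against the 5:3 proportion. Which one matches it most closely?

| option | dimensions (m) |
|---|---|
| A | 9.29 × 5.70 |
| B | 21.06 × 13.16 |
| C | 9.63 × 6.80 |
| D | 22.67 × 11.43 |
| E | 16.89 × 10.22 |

Target 5:3 ≈ 1.667.
A: 1.630 (Δ0.037)  B: 1.600 (Δ0.067)  C: 1.416 (Δ0.251)  D: 1.983 (Δ0.316)  E: 1.653 (Δ0.014)

E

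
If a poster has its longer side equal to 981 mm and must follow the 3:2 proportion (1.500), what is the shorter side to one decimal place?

3:2 = 1.50000.
Shorter side = 981 ÷ 1.50000 ≈ 654.000 → 654.0 mm.

654.0 mm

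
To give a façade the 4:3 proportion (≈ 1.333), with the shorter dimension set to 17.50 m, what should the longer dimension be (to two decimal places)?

23.33 m

4:3 ≈ 1.33333.
Longer side = 17.50 × 1.33333 ≈ 23.3333 → 23.33 m.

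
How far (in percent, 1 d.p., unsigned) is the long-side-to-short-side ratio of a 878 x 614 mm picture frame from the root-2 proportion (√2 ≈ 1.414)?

Ratio = 878 / 614 ≈ 1.4300.
Ideal root-2 ≈ 1.4142. |1.4300 − 1.4142| / 1.4142 ≈ 1.12% → 1.1%.

1.1%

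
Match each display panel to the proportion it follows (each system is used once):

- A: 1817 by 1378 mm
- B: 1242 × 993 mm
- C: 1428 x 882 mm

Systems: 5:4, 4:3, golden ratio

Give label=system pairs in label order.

Ratios: A ≈ 1.319; B ≈ 1.251; C ≈ 1.619.
Targets: 5:4 ≈ 1.250; 4:3 ≈ 1.333; golden ratio ≈ 1.618.

A=4:3, B=5:4, C=golden ratio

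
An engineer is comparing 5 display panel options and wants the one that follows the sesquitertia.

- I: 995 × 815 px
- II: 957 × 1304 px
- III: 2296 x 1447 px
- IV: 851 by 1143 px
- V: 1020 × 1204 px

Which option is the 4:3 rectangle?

Ratios (long/short): I ≈ 1.221; II ≈ 1.363; III ≈ 1.587; IV ≈ 1.343; V ≈ 1.180.
4:3 ≈ 1.333; option IV is nearest (Δ 0.010).

IV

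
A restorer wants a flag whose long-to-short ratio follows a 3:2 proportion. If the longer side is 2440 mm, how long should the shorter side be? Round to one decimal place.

1626.7 mm

3:2 = 1.50000.
Shorter side = 2440 ÷ 1.50000 ≈ 1626.667 → 1626.7 mm.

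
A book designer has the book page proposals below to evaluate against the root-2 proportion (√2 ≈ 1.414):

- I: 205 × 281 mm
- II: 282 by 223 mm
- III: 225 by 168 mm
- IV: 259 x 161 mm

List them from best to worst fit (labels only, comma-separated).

Ratios: I = 281 / 205 ≈ 1.371; II = 282 / 223 ≈ 1.265; III = 225 / 168 ≈ 1.339; IV = 259 / 161 ≈ 1.609.
|Δ from 1.414|: I 0.043; II 0.149; III 0.075; IV 0.195.

I, III, II, IV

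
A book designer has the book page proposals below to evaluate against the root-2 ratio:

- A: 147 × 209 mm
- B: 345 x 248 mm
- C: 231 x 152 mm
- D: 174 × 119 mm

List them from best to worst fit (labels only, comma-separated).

A, B, D, C

Ratios: A = 209 / 147 ≈ 1.422; B = 345 / 248 ≈ 1.391; C = 231 / 152 ≈ 1.520; D = 174 / 119 ≈ 1.462.
|Δ from 1.414|: A 0.008; B 0.023; C 0.106; D 0.048.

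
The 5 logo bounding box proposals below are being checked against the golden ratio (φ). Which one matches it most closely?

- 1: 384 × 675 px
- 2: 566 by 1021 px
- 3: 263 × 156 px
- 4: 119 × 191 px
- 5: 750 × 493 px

4

Ratios (long/short): 1 ≈ 1.758; 2 ≈ 1.804; 3 ≈ 1.686; 4 ≈ 1.605; 5 ≈ 1.521.
golden ratio ≈ 1.618; option 4 is nearest (Δ 0.013).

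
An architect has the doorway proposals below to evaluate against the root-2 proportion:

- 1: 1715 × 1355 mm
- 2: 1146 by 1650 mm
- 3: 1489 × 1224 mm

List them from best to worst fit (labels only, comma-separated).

2, 1, 3

Ratios: 1 = 1715 / 1355 ≈ 1.266; 2 = 1650 / 1146 ≈ 1.440; 3 = 1489 / 1224 ≈ 1.217.
|Δ from 1.414|: 1 0.148; 2 0.026; 3 0.197.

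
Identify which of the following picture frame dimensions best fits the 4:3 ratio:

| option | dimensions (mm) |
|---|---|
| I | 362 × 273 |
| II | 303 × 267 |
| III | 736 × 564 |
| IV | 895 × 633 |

Ratios (long/short): I ≈ 1.326; II ≈ 1.135; III ≈ 1.305; IV ≈ 1.414.
4:3 ≈ 1.333; option I is nearest (Δ 0.007).

I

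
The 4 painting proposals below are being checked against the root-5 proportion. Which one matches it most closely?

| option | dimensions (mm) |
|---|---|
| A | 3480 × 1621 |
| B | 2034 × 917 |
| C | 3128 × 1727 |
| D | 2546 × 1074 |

Target root-5 ≈ 2.236.
A: 2.147 (Δ0.089)  B: 2.218 (Δ0.018)  C: 1.811 (Δ0.425)  D: 2.371 (Δ0.135)

B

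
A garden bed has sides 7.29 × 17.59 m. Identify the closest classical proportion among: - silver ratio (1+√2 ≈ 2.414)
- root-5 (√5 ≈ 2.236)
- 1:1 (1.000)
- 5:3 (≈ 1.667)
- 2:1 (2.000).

17.59/7.29 ≈ 2.413. Nearest candidates are silver ratio (2.414, off by 0.001) and root-5 (2.236, off by 0.177).

silver ratio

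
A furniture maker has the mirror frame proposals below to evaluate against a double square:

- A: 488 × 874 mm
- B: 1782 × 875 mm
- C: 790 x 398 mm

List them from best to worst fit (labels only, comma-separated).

C, B, A

A: 874/488 ≈ 1.791 → |1.791 − 2.000| = 0.209
B: 1782/875 ≈ 2.037 → |2.037 − 2.000| = 0.037
C: 790/398 ≈ 1.985 → |1.985 − 2.000| = 0.015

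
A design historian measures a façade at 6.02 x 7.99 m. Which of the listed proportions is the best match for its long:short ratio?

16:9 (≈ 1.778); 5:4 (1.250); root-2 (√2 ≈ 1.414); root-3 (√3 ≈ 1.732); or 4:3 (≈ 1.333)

4:3

7.99/6.02 ≈ 1.327. Nearest candidates are 4:3 (1.333, off by 0.006) and 5:4 (1.250, off by 0.077).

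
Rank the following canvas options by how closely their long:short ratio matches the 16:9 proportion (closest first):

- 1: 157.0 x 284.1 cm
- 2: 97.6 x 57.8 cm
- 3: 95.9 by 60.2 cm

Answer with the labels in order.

Ratios: 1 = 284.1 / 157.0 ≈ 1.810; 2 = 97.6 / 57.8 ≈ 1.689; 3 = 95.9 / 60.2 ≈ 1.593.
|Δ from 1.778|: 1 0.032; 2 0.089; 3 0.185.

1, 2, 3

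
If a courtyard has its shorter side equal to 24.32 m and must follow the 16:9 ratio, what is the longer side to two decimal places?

43.24 m

16:9 ≈ 1.77778.
Longer side = 24.32 × 1.77778 ≈ 43.2356 → 43.24 m.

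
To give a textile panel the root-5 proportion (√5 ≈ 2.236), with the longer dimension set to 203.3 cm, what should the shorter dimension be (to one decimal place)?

root-5 ≈ 2.23607.
Shorter side = 203.3 ÷ 2.23607 ≈ 90.918 → 90.9 cm.

90.9 cm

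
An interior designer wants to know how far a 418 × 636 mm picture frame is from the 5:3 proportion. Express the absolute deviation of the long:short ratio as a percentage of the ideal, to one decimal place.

Ratio = 636 / 418 ≈ 1.5215.
Ideal 5:3 ≈ 1.6667. |1.5215 − 1.6667| / 1.6667 ≈ 8.71% → 8.7%.

8.7%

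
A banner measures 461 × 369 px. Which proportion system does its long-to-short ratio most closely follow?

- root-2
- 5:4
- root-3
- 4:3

Ratio = 461 / 369 ≈ 1.249.
Distances: root-2 1.414 (Δ 0.165); 5:4 1.250 (Δ 0.001); root-3 1.732 (Δ 0.483); 4:3 1.333 (Δ 0.084).

5:4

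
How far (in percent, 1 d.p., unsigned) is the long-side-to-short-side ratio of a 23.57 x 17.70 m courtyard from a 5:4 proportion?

6.5%

Ratio = 23.57 / 17.70 ≈ 1.3316.
Ideal 5:4 = 1.2500. |1.3316 − 1.2500| / 1.2500 ≈ 6.53% → 6.5%.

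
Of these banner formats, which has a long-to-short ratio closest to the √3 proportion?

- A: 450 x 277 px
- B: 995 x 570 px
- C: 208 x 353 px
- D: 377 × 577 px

Ratios (long/short): A ≈ 1.625; B ≈ 1.746; C ≈ 1.697; D ≈ 1.531.
root-3 ≈ 1.732; option B is nearest (Δ 0.014).

B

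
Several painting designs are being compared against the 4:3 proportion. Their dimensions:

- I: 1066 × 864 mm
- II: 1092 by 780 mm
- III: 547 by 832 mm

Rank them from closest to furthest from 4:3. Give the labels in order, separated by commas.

Ratios: I = 1066 / 864 ≈ 1.234; II = 1092 / 780 ≈ 1.400; III = 832 / 547 ≈ 1.521.
|Δ from 1.333|: I 0.099; II 0.067; III 0.188.

II, I, III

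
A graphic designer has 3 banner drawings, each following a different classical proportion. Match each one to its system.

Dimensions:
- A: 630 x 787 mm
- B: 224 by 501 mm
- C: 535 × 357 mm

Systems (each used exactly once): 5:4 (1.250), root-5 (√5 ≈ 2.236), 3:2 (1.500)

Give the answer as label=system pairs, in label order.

A=5:4, B=root-5, C=3:2

Ratios: A ≈ 1.249; B ≈ 2.237; C ≈ 1.499.
Targets: 5:4 ≈ 1.250; root-5 ≈ 2.236; 3:2 ≈ 1.500.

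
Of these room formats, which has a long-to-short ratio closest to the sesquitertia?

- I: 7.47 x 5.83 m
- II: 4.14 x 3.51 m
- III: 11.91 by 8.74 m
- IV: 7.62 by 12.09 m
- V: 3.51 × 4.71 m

V

Ratios (long/short): I ≈ 1.281; II ≈ 1.179; III ≈ 1.363; IV ≈ 1.587; V ≈ 1.342.
4:3 ≈ 1.333; option V is nearest (Δ 0.009).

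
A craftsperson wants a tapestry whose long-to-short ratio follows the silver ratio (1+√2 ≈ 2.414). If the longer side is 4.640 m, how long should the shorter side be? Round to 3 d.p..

silver ratio ≈ 2.41421.
Shorter side = 4.640 ÷ 2.41421 ≈ 1.92195 → 1.922 m.

1.922 m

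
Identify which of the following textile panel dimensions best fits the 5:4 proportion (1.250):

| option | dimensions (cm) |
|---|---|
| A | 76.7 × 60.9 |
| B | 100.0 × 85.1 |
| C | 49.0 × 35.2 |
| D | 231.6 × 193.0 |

Ratios (long/short): A ≈ 1.259; B ≈ 1.175; C ≈ 1.392; D ≈ 1.200.
5:4 ≈ 1.250; option A is nearest (Δ 0.009).

A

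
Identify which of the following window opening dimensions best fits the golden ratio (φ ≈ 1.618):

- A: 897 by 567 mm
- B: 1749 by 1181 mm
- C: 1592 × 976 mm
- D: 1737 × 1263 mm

Ratios (long/short): A ≈ 1.582; B ≈ 1.481; C ≈ 1.631; D ≈ 1.375.
golden ratio ≈ 1.618; option C is nearest (Δ 0.013).

C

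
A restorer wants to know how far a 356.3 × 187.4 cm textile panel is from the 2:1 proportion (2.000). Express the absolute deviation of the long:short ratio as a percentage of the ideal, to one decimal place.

Ratio = 356.3 / 187.4 ≈ 1.9013.
Ideal 2:1 = 2.0000. |1.9013 − 2.0000| / 2.0000 ≈ 4.94% → 4.9%.

4.9%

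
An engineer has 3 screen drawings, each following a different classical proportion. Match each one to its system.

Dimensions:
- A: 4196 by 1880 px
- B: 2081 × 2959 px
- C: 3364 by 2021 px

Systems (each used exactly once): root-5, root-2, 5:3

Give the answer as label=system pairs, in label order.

A=root-5, B=root-2, C=5:3

A = 4196/1880 ≈ 2.232 → root-5 (2.236)
B = 2959/2081 ≈ 1.422 → root-2 (1.414)
C = 3364/2021 ≈ 1.665 → 5:3 (1.667)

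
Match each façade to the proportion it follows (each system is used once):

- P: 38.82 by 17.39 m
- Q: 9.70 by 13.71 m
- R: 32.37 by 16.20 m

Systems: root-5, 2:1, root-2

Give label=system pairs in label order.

P=root-5, Q=root-2, R=2:1

Ratios: P ≈ 2.232; Q ≈ 1.413; R ≈ 1.998.
Targets: root-5 ≈ 2.236; 2:1 ≈ 2.000; root-2 ≈ 1.414.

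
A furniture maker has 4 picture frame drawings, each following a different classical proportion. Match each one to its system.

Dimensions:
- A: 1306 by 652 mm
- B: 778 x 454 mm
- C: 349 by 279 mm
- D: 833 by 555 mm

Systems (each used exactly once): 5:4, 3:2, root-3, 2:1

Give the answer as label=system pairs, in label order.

A = 1306/652 ≈ 2.003 → 2:1 (2.000)
B = 778/454 ≈ 1.714 → root-3 (1.732)
C = 349/279 ≈ 1.251 → 5:4 (1.250)
D = 833/555 ≈ 1.501 → 3:2 (1.500)

A=2:1, B=root-3, C=5:4, D=3:2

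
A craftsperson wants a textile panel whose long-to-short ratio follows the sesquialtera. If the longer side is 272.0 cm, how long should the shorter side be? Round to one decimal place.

181.3 cm

3:2 = 1.50000.
Shorter side = 272.0 ÷ 1.50000 ≈ 181.333 → 181.3 cm.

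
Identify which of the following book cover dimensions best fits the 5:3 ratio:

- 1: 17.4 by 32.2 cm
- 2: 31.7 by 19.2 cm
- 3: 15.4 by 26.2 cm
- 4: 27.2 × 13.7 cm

2

Ratios (long/short): 1 ≈ 1.851; 2 ≈ 1.651; 3 ≈ 1.701; 4 ≈ 1.985.
5:3 ≈ 1.667; option 2 is nearest (Δ 0.016).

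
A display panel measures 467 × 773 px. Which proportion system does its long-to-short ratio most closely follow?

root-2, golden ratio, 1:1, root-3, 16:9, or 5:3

5:3

Ratio = 773 / 467 ≈ 1.655.
Distances: root-2 1.414 (Δ 0.241); golden ratio 1.618 (Δ 0.037); 1:1 1.000 (Δ 0.655); root-3 1.732 (Δ 0.077); 16:9 1.778 (Δ 0.123); 5:3 1.667 (Δ 0.012).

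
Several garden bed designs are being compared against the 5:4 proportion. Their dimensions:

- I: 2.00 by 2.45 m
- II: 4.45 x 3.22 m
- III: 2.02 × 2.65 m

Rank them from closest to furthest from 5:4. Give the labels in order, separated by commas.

I, III, II

I: 2.45/2.00 ≈ 1.225 → |1.225 − 1.250| = 0.025
II: 4.45/3.22 ≈ 1.382 → |1.382 − 1.250| = 0.132
III: 2.65/2.02 ≈ 1.312 → |1.312 − 1.250| = 0.062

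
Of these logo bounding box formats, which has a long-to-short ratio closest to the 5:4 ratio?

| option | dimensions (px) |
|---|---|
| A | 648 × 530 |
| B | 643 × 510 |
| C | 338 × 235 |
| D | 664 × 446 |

B

Target 5:4 ≈ 1.250.
A: 1.223 (Δ0.027)  B: 1.261 (Δ0.011)  C: 1.438 (Δ0.188)  D: 1.489 (Δ0.239)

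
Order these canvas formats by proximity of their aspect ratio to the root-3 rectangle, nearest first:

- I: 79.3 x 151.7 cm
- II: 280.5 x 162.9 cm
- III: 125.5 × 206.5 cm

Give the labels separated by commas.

Ratios: I = 151.7 / 79.3 ≈ 1.913; II = 280.5 / 162.9 ≈ 1.722; III = 206.5 / 125.5 ≈ 1.645.
|Δ from 1.732|: I 0.181; II 0.010; III 0.087.

II, III, I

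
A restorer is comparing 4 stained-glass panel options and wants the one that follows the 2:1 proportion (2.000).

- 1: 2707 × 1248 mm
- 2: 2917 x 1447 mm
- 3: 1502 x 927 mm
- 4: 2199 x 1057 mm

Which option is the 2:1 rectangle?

2

Target 2:1 ≈ 2.000.
1: 2.169 (Δ0.169)  2: 2.016 (Δ0.016)  3: 1.620 (Δ0.380)  4: 2.080 (Δ0.080)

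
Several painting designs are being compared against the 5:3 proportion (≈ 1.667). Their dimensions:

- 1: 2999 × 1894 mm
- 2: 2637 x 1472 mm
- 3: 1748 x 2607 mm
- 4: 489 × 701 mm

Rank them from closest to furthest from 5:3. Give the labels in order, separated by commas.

1: 2999/1894 ≈ 1.583 → |1.583 − 1.667| = 0.084
2: 2637/1472 ≈ 1.791 → |1.791 − 1.667| = 0.124
3: 2607/1748 ≈ 1.491 → |1.491 − 1.667| = 0.176
4: 701/489 ≈ 1.434 → |1.434 − 1.667| = 0.233

1, 2, 3, 4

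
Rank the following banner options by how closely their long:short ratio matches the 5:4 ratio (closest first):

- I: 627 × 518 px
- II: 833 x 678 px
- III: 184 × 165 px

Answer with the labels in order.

Ratios: I = 627 / 518 ≈ 1.210; II = 833 / 678 ≈ 1.229; III = 184 / 165 ≈ 1.115.
|Δ from 1.250|: I 0.040; II 0.021; III 0.135.

II, I, III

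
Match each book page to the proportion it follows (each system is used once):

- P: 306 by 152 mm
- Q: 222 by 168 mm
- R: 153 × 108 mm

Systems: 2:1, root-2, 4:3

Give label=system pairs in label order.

P=2:1, Q=4:3, R=root-2

P = 306/152 ≈ 2.013 → 2:1 (2.000)
Q = 222/168 ≈ 1.321 → 4:3 (1.333)
R = 153/108 ≈ 1.417 → root-2 (1.414)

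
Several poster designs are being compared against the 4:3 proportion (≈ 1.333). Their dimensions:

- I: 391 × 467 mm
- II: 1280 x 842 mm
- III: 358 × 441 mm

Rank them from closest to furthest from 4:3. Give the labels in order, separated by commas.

I: 467/391 ≈ 1.194 → |1.194 − 1.333| = 0.139
II: 1280/842 ≈ 1.520 → |1.520 − 1.333| = 0.187
III: 441/358 ≈ 1.232 → |1.232 − 1.333| = 0.101

III, I, II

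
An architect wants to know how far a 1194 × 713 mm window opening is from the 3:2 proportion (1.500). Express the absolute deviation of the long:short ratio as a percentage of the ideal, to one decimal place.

11.6%

Ratio = 1194 / 713 ≈ 1.6746.
Ideal 3:2 = 1.5000. |1.6746 − 1.5000| / 1.5000 ≈ 11.64% → 11.6%.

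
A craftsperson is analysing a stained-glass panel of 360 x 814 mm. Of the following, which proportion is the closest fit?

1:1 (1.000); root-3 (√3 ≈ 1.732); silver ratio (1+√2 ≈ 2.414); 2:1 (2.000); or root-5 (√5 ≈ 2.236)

root-5

Ratio = 814 / 360 ≈ 2.261.
Distances: 1:1 1.000 (Δ 1.261); root-3 1.732 (Δ 0.529); silver ratio 2.414 (Δ 0.153); 2:1 2.000 (Δ 0.261); root-5 2.236 (Δ 0.025).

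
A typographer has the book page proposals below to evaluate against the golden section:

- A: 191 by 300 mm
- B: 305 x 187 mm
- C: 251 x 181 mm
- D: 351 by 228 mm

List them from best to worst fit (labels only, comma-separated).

A: 300/191 ≈ 1.571 → |1.571 − 1.618| = 0.047
B: 305/187 ≈ 1.631 → |1.631 − 1.618| = 0.013
C: 251/181 ≈ 1.387 → |1.387 − 1.618| = 0.231
D: 351/228 ≈ 1.539 → |1.539 − 1.618| = 0.079

B, A, D, C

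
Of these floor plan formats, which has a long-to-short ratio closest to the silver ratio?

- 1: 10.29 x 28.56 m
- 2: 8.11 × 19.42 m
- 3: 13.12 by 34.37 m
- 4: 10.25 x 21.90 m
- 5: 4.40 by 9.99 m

2

Target silver ratio ≈ 2.414.
1: 2.776 (Δ0.362)  2: 2.395 (Δ0.019)  3: 2.620 (Δ0.206)  4: 2.137 (Δ0.277)  5: 2.270 (Δ0.144)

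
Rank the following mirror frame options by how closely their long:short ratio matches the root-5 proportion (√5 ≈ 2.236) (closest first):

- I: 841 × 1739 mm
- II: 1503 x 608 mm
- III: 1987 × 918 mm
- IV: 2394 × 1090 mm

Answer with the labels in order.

I: 1739/841 ≈ 2.068 → |2.068 − 2.236| = 0.168
II: 1503/608 ≈ 2.472 → |2.472 − 2.236| = 0.236
III: 1987/918 ≈ 2.164 → |2.164 − 2.236| = 0.072
IV: 2394/1090 ≈ 2.196 → |2.196 − 2.236| = 0.040

IV, III, I, II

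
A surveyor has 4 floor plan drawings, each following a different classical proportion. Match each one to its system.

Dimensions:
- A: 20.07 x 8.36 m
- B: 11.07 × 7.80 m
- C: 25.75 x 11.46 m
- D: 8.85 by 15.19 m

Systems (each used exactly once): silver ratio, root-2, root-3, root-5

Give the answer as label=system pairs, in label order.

A=silver ratio, B=root-2, C=root-5, D=root-3

Ratios: A ≈ 2.401; B ≈ 1.419; C ≈ 2.247; D ≈ 1.716.
Targets: silver ratio ≈ 2.414; root-2 ≈ 1.414; root-3 ≈ 1.732; root-5 ≈ 2.236.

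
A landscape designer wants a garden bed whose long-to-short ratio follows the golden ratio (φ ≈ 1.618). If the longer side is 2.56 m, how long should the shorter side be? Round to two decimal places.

1.58 m

golden ratio ≈ 1.61803.
Shorter side = 2.56 ÷ 1.61803 ≈ 1.5822 → 1.58 m.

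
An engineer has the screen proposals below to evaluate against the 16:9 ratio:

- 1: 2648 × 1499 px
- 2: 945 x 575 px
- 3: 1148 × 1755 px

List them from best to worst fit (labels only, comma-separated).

1: 2648/1499 ≈ 1.767 → |1.767 − 1.778| = 0.011
2: 945/575 ≈ 1.643 → |1.643 − 1.778| = 0.135
3: 1755/1148 ≈ 1.529 → |1.529 − 1.778| = 0.249

1, 2, 3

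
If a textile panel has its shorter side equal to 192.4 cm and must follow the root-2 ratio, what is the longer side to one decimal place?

272.1 cm

root-2 ≈ 1.41421.
Longer side = 192.4 × 1.41421 ≈ 272.094 → 272.1 cm.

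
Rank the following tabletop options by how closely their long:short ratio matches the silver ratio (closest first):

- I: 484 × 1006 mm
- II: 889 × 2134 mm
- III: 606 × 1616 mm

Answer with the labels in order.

Ratios: I = 1006 / 484 ≈ 2.079; II = 2134 / 889 ≈ 2.400; III = 1616 / 606 ≈ 2.667.
|Δ from 2.414|: I 0.335; II 0.014; III 0.253.

II, III, I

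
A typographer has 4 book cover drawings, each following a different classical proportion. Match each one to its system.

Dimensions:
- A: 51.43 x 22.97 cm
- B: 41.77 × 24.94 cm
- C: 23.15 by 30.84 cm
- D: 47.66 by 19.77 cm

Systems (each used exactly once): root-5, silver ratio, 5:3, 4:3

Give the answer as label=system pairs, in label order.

A = 51.43/22.97 ≈ 2.239 → root-5 (2.236)
B = 41.77/24.94 ≈ 1.675 → 5:3 (1.667)
C = 30.84/23.15 ≈ 1.332 → 4:3 (1.333)
D = 47.66/19.77 ≈ 2.411 → silver ratio (2.414)

A=root-5, B=5:3, C=4:3, D=silver ratio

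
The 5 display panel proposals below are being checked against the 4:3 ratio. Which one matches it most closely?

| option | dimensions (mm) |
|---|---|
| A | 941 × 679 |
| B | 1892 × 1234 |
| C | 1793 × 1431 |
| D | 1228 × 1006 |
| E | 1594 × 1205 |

Target 4:3 ≈ 1.333.
A: 1.386 (Δ0.053)  B: 1.533 (Δ0.200)  C: 1.253 (Δ0.080)  D: 1.221 (Δ0.112)  E: 1.323 (Δ0.010)

E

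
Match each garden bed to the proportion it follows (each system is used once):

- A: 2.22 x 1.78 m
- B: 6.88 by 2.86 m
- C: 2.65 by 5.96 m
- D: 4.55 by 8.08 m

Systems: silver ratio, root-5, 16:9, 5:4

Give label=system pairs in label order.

A = 2.22/1.78 ≈ 1.247 → 5:4 (1.250)
B = 6.88/2.86 ≈ 2.406 → silver ratio (2.414)
C = 5.96/2.65 ≈ 2.249 → root-5 (2.236)
D = 8.08/4.55 ≈ 1.776 → 16:9 (1.778)

A=5:4, B=silver ratio, C=root-5, D=16:9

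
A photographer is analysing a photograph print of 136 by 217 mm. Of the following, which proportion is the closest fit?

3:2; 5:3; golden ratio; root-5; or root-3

golden ratio

Ratio = 217 / 136 ≈ 1.596.
Distances: 3:2 1.500 (Δ 0.096); 5:3 1.667 (Δ 0.071); golden ratio 1.618 (Δ 0.022); root-5 2.236 (Δ 0.640); root-3 1.732 (Δ 0.136).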